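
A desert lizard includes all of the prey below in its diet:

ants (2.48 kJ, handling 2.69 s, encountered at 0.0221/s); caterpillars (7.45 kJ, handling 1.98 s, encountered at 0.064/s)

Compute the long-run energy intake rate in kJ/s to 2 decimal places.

Energy encountered per unit search time: 0.0221×2.48 + 0.064×7.45 = 0.5316 kJ/s.
Handling time per unit search time: 0.0221×2.69 + 0.064×1.98 = 0.1862.
Rate = 0.5316/(1 + 0.1862) = 0.4482 kJ/s.

0.45 kJ/s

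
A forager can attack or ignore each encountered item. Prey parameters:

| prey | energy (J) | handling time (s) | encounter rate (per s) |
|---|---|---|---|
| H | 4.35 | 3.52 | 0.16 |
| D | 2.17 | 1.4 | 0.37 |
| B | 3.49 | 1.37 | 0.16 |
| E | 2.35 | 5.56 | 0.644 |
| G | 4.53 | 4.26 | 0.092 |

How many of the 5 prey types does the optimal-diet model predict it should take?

E/h in descending order: B 2.55, D 1.55, H 1.24, G 1.06, E 0.423 J/s. The optimal diet is the largest prefix of this list for which every included type satisfies E_i/h_i > R on the types above it.
Rate on top 1: 0.458. D: 1.55 > 0.458 → include.
Rate on top 2: 0.7836. H: 1.24 > 0.7836 → include.
Rate on top 3: 0.8943. G: 1.06 > 0.8943 → include.
Rate on top 4: 0.9189. E: 0.423 < 0.9189 → exclude; stop.
Optimal diet: B, D, H, G — 4 of 5 types.

4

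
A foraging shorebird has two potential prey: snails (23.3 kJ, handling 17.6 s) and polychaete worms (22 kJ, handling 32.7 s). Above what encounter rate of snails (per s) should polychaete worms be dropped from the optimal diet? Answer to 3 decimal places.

At the threshold, the rate on snails alone equals the profitability of polychaete worms: λ·23.3/(1 + λ·17.6) = 22/32.7 = 0.6728.
Rearranging, λ(23.3 − 0.6728×17.6) = 0.6728, so λ = 0.6728/11.46 = 0.05871 per s.

0.059 per s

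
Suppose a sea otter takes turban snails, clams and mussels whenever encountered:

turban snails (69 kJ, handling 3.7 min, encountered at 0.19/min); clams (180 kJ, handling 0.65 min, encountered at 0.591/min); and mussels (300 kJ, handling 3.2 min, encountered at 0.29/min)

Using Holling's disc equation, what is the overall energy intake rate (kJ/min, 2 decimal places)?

R = Σλ_iE_i / (1 + Σλ_ih_i)
Numerator: 0.19×69 + 0.591×180 + 0.29×300 = 206.5
Denominator: 1 + 0.19×3.7 + 0.591×0.65 + 0.29×3.2 = 3.015
R = 206.5/3.015 = 68.48 kJ/min

68.48 kJ/min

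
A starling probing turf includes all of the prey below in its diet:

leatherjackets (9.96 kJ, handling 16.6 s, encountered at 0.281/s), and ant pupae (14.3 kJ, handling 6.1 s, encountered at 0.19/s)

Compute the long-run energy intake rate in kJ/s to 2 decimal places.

R = (0.281×9.96 + 0.19×14.3) / (1 + 0.281×16.6 + 0.19×6.1) = 5.516/6.824 = 0.8083 kJ/s.

0.81 kJ/s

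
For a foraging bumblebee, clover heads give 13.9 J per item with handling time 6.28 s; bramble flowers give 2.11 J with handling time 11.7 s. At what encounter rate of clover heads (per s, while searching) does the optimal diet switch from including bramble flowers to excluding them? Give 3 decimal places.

0.014 per s

The zero-one rule: include bramble flowers iff E₂/h₂ > λE₁/(1+λh₁). Equality gives the switch point.
λE₁h₂ = E₂ + λE₂h₁ ⇒ λ = E₂/(E₁h₂ − E₂h₁) = 2.11/(162.6 − 13.25) = 0.01413 per s.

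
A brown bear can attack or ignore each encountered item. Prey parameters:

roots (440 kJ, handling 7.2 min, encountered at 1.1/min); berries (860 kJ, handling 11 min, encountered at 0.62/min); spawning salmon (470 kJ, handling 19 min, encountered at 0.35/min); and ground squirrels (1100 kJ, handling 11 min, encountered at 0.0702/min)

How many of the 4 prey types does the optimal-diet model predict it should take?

Profitabilities (E/h, kJ/min): ground squirrels 100, berries 78.2, roots 61.1, spawning salmon 24.7. Add prey in this order while the next type's profitability exceeds the intake rate on those already taken.
Rate on top 1: 43.57. berries: 78.2 > 43.57 → include.
Rate on top 2: 71.04. roots: 61.1 < 71.04 → exclude; stop.
Optimal diet: ground squirrels, berries — 2 of 4 types.

2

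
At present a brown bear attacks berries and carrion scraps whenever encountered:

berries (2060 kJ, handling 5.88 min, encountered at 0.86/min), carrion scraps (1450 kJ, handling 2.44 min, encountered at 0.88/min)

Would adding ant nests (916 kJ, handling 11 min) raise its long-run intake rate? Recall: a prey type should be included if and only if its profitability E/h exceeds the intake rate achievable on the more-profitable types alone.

On berries and carrion scraps alone, R = ΣλE/(1+Σλh) = 3048/8.204 = 371.5 kJ/min.
Profitability of ant nests: 916/11 = 83.27 kJ/min.
83.27 < 371.5, so adding ant nests would lower the average — exclude it.

No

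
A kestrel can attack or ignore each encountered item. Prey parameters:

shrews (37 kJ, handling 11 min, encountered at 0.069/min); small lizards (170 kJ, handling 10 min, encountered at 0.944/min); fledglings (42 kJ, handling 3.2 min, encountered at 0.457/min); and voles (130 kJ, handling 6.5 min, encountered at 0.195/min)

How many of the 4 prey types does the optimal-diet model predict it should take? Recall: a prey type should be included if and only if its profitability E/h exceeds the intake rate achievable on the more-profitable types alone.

E/h in descending order: voles 20, small lizards 17, fledglings 13.1, shrews 3.36 kJ/min. The optimal diet is the largest prefix of this list for which every included type satisfies E_i/h_i > R on the types above it.
Rate on top 1: 11.18. small lizards: 17 > 11.18 → include.
Rate on top 2: 15.87. fledglings: 13.1 < 15.87 → exclude; stop.
Optimal diet: voles, small lizards — 2 of 4 types.

2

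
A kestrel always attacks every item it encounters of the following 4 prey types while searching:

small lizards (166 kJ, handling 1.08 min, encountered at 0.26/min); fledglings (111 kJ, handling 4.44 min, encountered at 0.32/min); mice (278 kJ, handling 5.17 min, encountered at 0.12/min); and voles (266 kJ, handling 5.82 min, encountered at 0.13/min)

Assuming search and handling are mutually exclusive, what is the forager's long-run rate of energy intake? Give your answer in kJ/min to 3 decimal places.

35.949 kJ/min

Energy encountered per unit search time: 0.26×166 + 0.32×111 + 0.12×278 + 0.13×266 = 146.6 kJ/min.
Handling time per unit search time: 0.26×1.08 + 0.32×4.44 + 0.12×5.17 + 0.13×5.82 = 3.079.
Rate = 146.6/(1 + 3.079) = 35.95 kJ/min.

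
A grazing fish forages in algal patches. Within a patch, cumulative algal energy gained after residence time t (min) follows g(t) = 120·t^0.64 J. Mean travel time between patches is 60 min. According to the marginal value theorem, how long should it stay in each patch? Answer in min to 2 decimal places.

106.67 min

By the marginal value theorem, leave when the instantaneous gain rate g'(t) equals the habitat-wide average g(t)/(T + t).
g'(t) = 0.64·120·t^-0.36. Setting 0.64·120·t^-0.36 = 120·t^0.64/(60+t) gives 0.64(60+t) = t, so 0.36·t = 0.64×60.
t* = 0.64×60/0.36 = 106.7 min.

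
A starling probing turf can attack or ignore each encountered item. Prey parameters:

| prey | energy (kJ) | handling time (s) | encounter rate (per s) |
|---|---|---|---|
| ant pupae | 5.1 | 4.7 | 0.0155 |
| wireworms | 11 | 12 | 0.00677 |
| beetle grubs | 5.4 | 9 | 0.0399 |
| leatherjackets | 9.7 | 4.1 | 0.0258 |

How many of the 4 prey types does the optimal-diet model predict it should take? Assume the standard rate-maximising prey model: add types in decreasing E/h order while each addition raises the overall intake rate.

4

Rank by E/h (kJ/s): leatherjackets 2.37, ant pupae 1.09, wireworms 0.917, beetle grubs 0.6. Include each in turn until the next type's E/h falls below the running intake rate.
Rate on top 1: 0.2263. ant pupae: 1.09 > 0.2263 → include.
Rate on top 2: 0.2794. wireworms: 0.917 > 0.2794 → include.
Rate on top 3: 0.3205. beetle grubs: 0.6 > 0.3205 → include.
Optimal diet: leatherjackets, ant pupae, wireworms, beetle grubs — 4 of 4 types.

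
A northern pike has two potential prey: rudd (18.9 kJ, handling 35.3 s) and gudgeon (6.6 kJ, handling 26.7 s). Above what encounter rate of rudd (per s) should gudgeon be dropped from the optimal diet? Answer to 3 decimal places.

0.024 per s

The zero-one rule: include gudgeon iff E₂/h₂ > λE₁/(1+λh₁). Equality gives the switch point.
λE₁h₂ = E₂ + λE₂h₁ ⇒ λ = E₂/(E₁h₂ − E₂h₁) = 6.6/(504.6 − 233) = 0.0243 per s.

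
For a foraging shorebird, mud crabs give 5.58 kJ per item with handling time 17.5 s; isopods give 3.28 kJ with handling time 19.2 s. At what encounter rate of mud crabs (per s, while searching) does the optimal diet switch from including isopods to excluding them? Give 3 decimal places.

0.066 per s

The zero-one rule: include isopods iff E₂/h₂ > λE₁/(1+λh₁). Equality gives the switch point.
λE₁h₂ = E₂ + λE₂h₁ ⇒ λ = E₂/(E₁h₂ − E₂h₁) = 3.28/(107.1 − 57.4) = 0.06595 per s.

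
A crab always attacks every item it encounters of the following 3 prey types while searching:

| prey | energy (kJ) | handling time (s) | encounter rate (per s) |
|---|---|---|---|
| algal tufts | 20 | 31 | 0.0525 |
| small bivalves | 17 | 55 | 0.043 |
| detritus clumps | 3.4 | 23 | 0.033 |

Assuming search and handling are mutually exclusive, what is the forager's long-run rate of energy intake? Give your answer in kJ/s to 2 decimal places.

0.33 kJ/s

R = (0.0525×20 + 0.043×17 + 0.033×3.4) / (1 + 0.0525×31 + 0.043×55 + 0.033×23) = 1.893/5.752 = 0.3292 kJ/s.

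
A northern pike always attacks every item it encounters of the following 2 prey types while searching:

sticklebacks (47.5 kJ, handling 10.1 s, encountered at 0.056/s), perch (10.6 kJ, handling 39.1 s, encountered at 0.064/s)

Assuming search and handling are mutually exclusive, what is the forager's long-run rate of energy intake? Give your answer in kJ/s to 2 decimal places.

R = (0.056×47.5 + 0.064×10.6) / (1 + 0.056×10.1 + 0.064×39.1) = 3.338/4.068 = 0.8206 kJ/s.

0.82 kJ/s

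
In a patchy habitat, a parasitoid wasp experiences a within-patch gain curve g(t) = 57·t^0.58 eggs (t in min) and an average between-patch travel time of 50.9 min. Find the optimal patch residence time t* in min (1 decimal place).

Maximise g(t)/(T+t): set derivative to zero → g'(t)(T+t) = g(t).
g'(t) = 0.58·57·t^-0.42. Setting 0.58·57·t^-0.42 = 57·t^0.58/(50.9+t) gives 0.58(50.9+t) = t, so 0.42·t = 0.58×50.9.
t* = 0.58×50.9/0.42 = 70.29 min.

70.3 min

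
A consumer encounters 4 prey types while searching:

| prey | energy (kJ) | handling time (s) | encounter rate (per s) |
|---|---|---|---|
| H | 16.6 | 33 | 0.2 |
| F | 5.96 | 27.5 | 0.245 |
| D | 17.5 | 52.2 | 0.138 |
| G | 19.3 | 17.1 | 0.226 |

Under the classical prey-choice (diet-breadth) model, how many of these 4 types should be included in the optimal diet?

Rank by E/h (kJ/s): G 1.13, H 0.503, D 0.335, F 0.217. Include each in turn until the next type's E/h falls below the running intake rate.
Rate on top 1: 0.8966. H: 0.503 < 0.8966 → exclude; stop.
Optimal diet: G — 1 of 4 types.

1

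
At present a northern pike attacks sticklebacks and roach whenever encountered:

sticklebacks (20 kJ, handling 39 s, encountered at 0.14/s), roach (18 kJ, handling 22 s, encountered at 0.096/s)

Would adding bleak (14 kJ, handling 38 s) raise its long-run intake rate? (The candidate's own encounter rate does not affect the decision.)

No

On sticklebacks and roach alone, R = ΣλE/(1+Σλh) = 4.528/8.572 = 0.5282 kJ/s.
bleak: E/h = 14/38 = 0.3684 kJ/s.
Since 0.3684 < R, time spent handling bleak is better spent searching.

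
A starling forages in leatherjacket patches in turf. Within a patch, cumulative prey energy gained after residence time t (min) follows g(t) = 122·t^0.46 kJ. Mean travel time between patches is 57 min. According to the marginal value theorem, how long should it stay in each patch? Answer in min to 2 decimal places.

48.56 min

By the marginal value theorem, leave when the instantaneous gain rate g'(t) equals the habitat-wide average g(t)/(T + t).
g'(t) = 0.46·122·t^-0.54. Setting 0.46·122·t^-0.54 = 122·t^0.46/(57+t) gives 0.46(57+t) = t, so 0.54·t = 0.46×57.
t* = 0.46×57/0.54 = 48.56 min.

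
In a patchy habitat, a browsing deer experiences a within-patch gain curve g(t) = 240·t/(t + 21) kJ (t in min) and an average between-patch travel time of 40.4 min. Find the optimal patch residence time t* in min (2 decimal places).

By the marginal value theorem, leave when the instantaneous gain rate g'(t) equals the habitat-wide average g(t)/(T + t).
g'(t) = 240·21/(t + 21)². Setting 240·21/(t+21)² = 240t/[(t+21)(40.4+t)] gives 21(40.4+t) = t(t+21), so t² = 21×40.4 = 848.4.
t* = √848.4 = 29.13 min.

29.13 min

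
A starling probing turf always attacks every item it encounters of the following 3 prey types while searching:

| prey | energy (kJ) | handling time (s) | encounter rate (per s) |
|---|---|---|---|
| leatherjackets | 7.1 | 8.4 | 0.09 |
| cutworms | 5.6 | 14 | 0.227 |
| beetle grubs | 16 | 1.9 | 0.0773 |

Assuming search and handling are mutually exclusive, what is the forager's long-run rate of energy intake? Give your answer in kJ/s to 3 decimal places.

Energy encountered per unit search time: 0.09×7.1 + 0.227×5.6 + 0.0773×16 = 3.147 kJ/s.
Handling time per unit search time: 0.09×8.4 + 0.227×14 + 0.0773×1.9 = 4.081.
Rate = 3.147/(1 + 4.081) = 0.6194 kJ/s.

0.619 kJ/s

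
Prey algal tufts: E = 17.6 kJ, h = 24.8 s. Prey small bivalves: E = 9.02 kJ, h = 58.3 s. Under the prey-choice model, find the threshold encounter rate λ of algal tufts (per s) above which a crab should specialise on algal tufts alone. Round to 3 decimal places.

At the threshold, the rate on algal tufts alone equals the profitability of small bivalves: λ·17.6/(1 + λ·24.8) = 9.02/58.3 = 0.1547.
Rearranging, λ(17.6 − 0.1547×24.8) = 0.1547, so λ = 0.1547/13.76 = 0.01124 per s.

0.011 per s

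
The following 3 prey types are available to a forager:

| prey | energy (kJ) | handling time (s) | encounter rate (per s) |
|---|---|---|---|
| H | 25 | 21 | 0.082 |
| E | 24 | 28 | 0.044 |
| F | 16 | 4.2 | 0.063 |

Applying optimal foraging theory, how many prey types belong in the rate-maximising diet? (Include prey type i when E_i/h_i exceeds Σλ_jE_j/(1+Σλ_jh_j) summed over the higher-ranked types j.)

2

Profitabilities (E/h, kJ/s): F 3.81, H 1.19, E 0.857. Add prey in this order while the next type's profitability exceeds the intake rate on those already taken.
Rate on top 1: 0.7971. H: 1.19 > 0.7971 → include.
Rate on top 2: 1.024. E: 0.857 < 1.024 → exclude; stop.
Optimal diet: F, H — 2 of 3 types.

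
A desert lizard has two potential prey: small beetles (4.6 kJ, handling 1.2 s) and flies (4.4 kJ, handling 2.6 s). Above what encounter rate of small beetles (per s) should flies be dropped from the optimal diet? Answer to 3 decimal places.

0.659 per s

Drop flies once their profitability E₂/h₂ falls below the rate achievable on small beetles alone: E₂/h₂ = λE₁/(1 + λh₁).
Solve for λ: λE₁h₂ = E₂(1 + λh₁) → λ(E₁h₂ − E₂h₁) = E₂ → λ = E₂/(E₁h₂ − E₂h₁).
λ = 4.4/(4.6×2.6 − 4.4×1.2) = 4.4/6.68 = 0.6587 per s.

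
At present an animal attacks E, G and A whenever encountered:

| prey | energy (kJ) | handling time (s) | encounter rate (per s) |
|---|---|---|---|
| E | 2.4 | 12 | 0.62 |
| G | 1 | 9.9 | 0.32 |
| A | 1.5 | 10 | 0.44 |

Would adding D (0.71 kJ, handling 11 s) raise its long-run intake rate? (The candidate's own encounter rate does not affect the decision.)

Intake rate on the current diet: R = (0.62×2.4 + 0.32×1 + 0.44×1.5) / (1 + 0.62×12 + 0.32×9.9 + 0.44×10) = 2.468/16.01 = 0.1542 kJ/s.
Profitability of D: 0.71/11 = 0.06455 kJ/s.
0.06455 < 0.1542, so adding D would lower the average — exclude it.

No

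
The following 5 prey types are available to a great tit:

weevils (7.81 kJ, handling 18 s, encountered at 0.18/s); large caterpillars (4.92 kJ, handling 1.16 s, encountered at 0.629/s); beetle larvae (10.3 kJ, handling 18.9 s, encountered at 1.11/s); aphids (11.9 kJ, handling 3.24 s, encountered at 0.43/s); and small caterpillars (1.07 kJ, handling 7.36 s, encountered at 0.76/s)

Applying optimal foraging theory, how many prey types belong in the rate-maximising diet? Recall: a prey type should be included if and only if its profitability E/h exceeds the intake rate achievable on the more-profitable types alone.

2

Rank by E/h (kJ/s): large caterpillars 4.24, aphids 3.67, beetle larvae 0.545, weevils 0.434, small caterpillars 0.145. Include each in turn until the next type's E/h falls below the running intake rate.
Rate on top 1: 1.789. aphids: 3.67 > 1.789 → include.
Rate on top 2: 2.63. beetle larvae: 0.545 < 2.63 → exclude; stop.
Optimal diet: large caterpillars, aphids — 2 of 5 types.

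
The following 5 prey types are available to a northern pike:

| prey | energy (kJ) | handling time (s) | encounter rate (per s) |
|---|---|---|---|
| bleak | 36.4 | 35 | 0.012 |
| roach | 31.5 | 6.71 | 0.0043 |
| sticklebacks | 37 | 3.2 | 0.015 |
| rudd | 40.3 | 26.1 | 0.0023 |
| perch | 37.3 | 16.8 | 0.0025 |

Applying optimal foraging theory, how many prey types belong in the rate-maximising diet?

Profitabilities (E/h, kJ/s): sticklebacks 11.6, roach 4.69, perch 2.22, rudd 1.54, bleak 1.04. Add prey in this order while the next type's profitability exceeds the intake rate on those already taken.
Rate on top 1: 0.5296. roach: 4.69 > 0.5296 → include.
Rate on top 2: 0.6412. perch: 2.22 > 0.6412 → include.
Rate on top 3: 0.7004. rudd: 1.54 > 0.7004 → include.
Rate on top 4: 0.7434. bleak: 1.04 > 0.7434 → include.
Optimal diet: sticklebacks, roach, perch, rudd, bleak — 5 of 5 types.

5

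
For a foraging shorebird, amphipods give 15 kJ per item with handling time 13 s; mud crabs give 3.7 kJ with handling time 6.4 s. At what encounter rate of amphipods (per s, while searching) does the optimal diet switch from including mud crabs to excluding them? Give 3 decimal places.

The zero-one rule: include mud crabs iff E₂/h₂ > λE₁/(1+λh₁). Equality gives the switch point.
λE₁h₂ = E₂ + λE₂h₁ ⇒ λ = E₂/(E₁h₂ − E₂h₁) = 3.7/(96 − 48.1) = 0.07724 per s.

0.077 per s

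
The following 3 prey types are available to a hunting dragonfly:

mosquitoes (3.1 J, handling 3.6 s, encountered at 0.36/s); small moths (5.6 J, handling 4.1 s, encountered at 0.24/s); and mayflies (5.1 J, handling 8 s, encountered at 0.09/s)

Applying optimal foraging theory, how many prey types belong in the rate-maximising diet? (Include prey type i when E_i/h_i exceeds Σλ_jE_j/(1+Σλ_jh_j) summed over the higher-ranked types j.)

2

Profitabilities (E/h, J/s): small moths 1.37, mosquitoes 0.861, mayflies 0.637. Add prey in this order while the next type's profitability exceeds the intake rate on those already taken.
Rate on top 1: 0.6774. mosquitoes: 0.861 > 0.6774 → include.
Rate on top 2: 0.75. mayflies: 0.637 < 0.75 → exclude; stop.
Optimal diet: small moths, mosquitoes — 2 of 3 types.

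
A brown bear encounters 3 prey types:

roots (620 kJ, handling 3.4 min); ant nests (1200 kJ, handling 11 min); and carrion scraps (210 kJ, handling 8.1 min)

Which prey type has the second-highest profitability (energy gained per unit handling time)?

ant nests

Profitability E/h (kJ/min): roots = 620/3.4 = 182, ant nests = 1200/11 = 109, carrion scraps = 210/8.1 = 25.9.
Ranked: roots > ant nests > carrion scraps.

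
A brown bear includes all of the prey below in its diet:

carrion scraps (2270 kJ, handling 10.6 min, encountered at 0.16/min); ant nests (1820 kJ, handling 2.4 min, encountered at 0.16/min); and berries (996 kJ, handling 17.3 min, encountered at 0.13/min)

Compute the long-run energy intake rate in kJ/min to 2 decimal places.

R = (0.16×2270 + 0.16×1820 + 0.13×996) / (1 + 0.16×10.6 + 0.16×2.4 + 0.13×17.3) = 783.9/5.329 = 147.1 kJ/min.

147.10 kJ/min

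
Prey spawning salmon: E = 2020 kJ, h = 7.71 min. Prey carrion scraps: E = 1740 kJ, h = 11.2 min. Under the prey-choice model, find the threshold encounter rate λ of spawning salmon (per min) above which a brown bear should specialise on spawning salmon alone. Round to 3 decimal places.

At the threshold, the rate on spawning salmon alone equals the profitability of carrion scraps: λ·2020/(1 + λ·7.71) = 1740/11.2 = 155.4.
Rearranging, λ(2020 − 155.4×7.71) = 155.4, so λ = 155.4/822.2 = 0.189 per min.

0.189 per min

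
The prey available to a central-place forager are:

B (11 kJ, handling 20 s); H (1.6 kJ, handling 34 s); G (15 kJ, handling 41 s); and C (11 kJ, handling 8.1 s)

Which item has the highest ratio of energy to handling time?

Profitability E/h (kJ/s): B = 11/20 = 0.55, H = 1.6/34 = 0.0471, G = 15/41 = 0.366, C = 11/8.1 = 1.36.
Ranked: C > B > G > H.

C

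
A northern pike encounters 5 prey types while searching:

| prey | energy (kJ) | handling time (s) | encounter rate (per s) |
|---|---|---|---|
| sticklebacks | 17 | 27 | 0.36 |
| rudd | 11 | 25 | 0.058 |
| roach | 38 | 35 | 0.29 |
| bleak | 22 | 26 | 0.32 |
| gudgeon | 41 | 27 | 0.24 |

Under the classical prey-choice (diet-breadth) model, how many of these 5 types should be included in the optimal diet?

Rank by E/h (kJ/s): gudgeon 1.52, roach 1.09, bleak 0.846, sticklebacks 0.63, rudd 0.44. Include each in turn until the next type's E/h falls below the running intake rate.
Rate on top 1: 1.316. roach: 1.09 < 1.316 → exclude; stop.
Optimal diet: gudgeon — 1 of 5 types.

1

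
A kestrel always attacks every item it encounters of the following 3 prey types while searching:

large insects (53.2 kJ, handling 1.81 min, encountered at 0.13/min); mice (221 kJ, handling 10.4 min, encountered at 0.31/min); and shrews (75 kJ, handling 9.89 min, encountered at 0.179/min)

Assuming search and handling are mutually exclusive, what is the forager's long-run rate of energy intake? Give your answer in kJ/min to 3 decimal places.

14.263 kJ/min

R = (0.13×53.2 + 0.31×221 + 0.179×75) / (1 + 0.13×1.81 + 0.31×10.4 + 0.179×9.89) = 88.85/6.23 = 14.26 kJ/min.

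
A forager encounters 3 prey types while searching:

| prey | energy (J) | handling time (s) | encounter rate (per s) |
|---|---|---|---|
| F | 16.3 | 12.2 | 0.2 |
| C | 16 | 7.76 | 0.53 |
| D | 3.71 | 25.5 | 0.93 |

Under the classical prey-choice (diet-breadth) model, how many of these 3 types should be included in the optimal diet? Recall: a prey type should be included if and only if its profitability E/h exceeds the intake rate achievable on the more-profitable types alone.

1

Profitabilities (E/h, J/s): C 2.06, F 1.34, D 0.145. Add prey in this order while the next type's profitability exceeds the intake rate on those already taken.
Rate on top 1: 1.659. F: 1.34 < 1.659 → exclude; stop.
Optimal diet: C — 1 of 3 types.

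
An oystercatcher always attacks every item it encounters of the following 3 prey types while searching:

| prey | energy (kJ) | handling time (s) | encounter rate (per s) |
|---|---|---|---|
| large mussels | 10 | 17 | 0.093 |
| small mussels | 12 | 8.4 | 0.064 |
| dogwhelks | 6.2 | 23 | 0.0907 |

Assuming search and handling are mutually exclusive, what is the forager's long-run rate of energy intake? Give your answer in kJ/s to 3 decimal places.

Energy encountered per unit search time: 0.093×10 + 0.064×12 + 0.0907×6.2 = 2.26 kJ/s.
Handling time per unit search time: 0.093×17 + 0.064×8.4 + 0.0907×23 = 4.205.
Rate = 2.26/(1 + 4.205) = 0.4343 kJ/s.

0.434 kJ/s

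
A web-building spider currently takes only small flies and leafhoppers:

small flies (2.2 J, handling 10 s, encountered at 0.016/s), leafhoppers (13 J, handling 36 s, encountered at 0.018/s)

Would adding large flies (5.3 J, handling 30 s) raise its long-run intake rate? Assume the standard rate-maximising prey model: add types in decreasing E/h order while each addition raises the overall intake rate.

On small flies and leafhoppers alone, R = ΣλE/(1+Σλh) = 0.2692/1.808 = 0.1489 J/s.
Profitability of large flies: 5.3/30 = 0.1767 J/s.
0.1767 > 0.1489, so adding large flies raises the average — include it.

Yes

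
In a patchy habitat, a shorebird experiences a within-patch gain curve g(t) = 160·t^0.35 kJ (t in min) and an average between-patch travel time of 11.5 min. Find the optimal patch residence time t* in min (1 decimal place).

6.2 min

Optimal t* satisfies g'(t*) = g(t*)/(T + t*).
g'(t) = 0.35·160·t^-0.65. Setting 0.35·160·t^-0.65 = 160·t^0.35/(11.5+t) gives 0.35(11.5+t) = t, so 0.65·t = 0.35×11.5.
t* = 0.35×11.5/0.65 = 6.192 min.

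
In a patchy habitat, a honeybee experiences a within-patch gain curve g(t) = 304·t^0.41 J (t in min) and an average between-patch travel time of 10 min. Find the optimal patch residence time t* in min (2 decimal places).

Optimal t* satisfies g'(t*) = g(t*)/(T + t*).
g'(t) = 0.41·304·t^-0.59. Setting 0.41·304·t^-0.59 = 304·t^0.41/(10+t) gives 0.41(10+t) = t, so 0.59·t = 0.41×10.
t* = 0.41×10/0.59 = 6.949 min.

6.95 min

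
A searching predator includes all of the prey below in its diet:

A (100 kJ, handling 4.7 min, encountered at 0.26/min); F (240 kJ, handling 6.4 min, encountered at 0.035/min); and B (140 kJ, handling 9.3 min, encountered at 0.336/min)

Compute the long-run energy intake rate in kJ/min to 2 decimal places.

14.62 kJ/min

R = Σλ_iE_i / (1 + Σλ_ih_i)
Numerator: 0.26×100 + 0.035×240 + 0.336×140 = 81.44
Denominator: 1 + 0.26×4.7 + 0.035×6.4 + 0.336×9.3 = 5.571
R = 81.44/5.571 = 14.62 kJ/min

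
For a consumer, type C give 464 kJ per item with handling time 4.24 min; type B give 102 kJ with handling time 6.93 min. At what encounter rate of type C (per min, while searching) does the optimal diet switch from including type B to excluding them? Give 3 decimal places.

0.037 per min

The zero-one rule: include type B iff E₂/h₂ > λE₁/(1+λh₁). Equality gives the switch point.
λE₁h₂ = E₂ + λE₂h₁ ⇒ λ = E₂/(E₁h₂ − E₂h₁) = 102/(3216 − 432.5) = 0.03665 per min.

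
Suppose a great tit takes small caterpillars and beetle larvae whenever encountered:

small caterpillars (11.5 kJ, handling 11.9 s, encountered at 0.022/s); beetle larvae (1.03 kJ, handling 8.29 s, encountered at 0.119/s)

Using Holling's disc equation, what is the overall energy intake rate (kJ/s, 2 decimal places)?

0.17 kJ/s

R = Σλ_iE_i / (1 + Σλ_ih_i)
Numerator: 0.022×11.5 + 0.119×1.03 = 0.3756
Denominator: 1 + 0.022×11.9 + 0.119×8.29 = 2.248
R = 0.3756/2.248 = 0.167 kJ/s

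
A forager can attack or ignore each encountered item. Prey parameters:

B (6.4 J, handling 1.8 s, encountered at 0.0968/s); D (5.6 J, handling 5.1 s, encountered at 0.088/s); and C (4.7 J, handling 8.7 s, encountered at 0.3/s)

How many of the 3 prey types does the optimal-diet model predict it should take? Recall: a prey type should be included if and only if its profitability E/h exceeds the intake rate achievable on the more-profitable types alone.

Profitabilities (E/h, J/s): B 3.56, D 1.1, C 0.54. Add prey in this order while the next type's profitability exceeds the intake rate on those already taken.
Rate on top 1: 0.5276. D: 1.1 > 0.5276 → include.
Rate on top 2: 0.6853. C: 0.54 < 0.6853 → exclude; stop.
Optimal diet: B, D — 2 of 3 types.

2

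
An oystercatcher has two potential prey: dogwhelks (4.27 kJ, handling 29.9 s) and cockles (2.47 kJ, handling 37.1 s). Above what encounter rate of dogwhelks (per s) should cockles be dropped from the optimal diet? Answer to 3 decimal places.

0.029 per s

At the threshold, the rate on dogwhelks alone equals the profitability of cockles: λ·4.27/(1 + λ·29.9) = 2.47/37.1 = 0.06658.
Rearranging, λ(4.27 − 0.06658×29.9) = 0.06658, so λ = 0.06658/2.279 = 0.02921 per s.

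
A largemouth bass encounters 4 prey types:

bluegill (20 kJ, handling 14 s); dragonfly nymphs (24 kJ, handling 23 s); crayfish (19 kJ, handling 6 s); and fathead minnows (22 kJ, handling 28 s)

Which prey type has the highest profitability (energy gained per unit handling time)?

crayfish

Profitability E/h (kJ/s): bluegill = 20/14 = 1.43, dragonfly nymphs = 24/23 = 1.04, crayfish = 19/6 = 3.17, fathead minnows = 22/28 = 0.786.
Ranked: crayfish > bluegill > dragonfly nymphs > fathead minnows.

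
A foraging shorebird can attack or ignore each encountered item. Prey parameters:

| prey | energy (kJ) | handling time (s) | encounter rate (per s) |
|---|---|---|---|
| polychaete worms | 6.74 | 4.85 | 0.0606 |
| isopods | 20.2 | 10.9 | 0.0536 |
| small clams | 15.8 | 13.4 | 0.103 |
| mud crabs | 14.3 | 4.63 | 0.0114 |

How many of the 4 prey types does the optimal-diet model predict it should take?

4

E/h in descending order: mud crabs 3.09, isopods 1.85, polychaete worms 1.39, small clams 1.18 kJ/s. The optimal diet is the largest prefix of this list for which every included type satisfies E_i/h_i > R on the types above it.
Rate on top 1: 0.1548. isopods: 1.85 > 0.1548 → include.
Rate on top 2: 0.761. polychaete worms: 1.39 > 0.761 → include.
Rate on top 3: 0.8567. small clams: 1.18 > 0.8567 → include.
Optimal diet: mud crabs, isopods, polychaete worms, small clams — 4 of 4 types.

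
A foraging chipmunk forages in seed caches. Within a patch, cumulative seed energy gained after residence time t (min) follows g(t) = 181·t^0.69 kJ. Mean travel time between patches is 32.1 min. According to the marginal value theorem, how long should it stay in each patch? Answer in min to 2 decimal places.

71.45 min

Maximise g(t)/(T+t): set derivative to zero → g'(t)(T+t) = g(t).
g'(t) = 0.69·181·t^-0.31. Setting 0.69·181·t^-0.31 = 181·t^0.69/(32.1+t) gives 0.69(32.1+t) = t, so 0.31·t = 0.69×32.1.
t* = 0.69×32.1/0.31 = 71.45 min.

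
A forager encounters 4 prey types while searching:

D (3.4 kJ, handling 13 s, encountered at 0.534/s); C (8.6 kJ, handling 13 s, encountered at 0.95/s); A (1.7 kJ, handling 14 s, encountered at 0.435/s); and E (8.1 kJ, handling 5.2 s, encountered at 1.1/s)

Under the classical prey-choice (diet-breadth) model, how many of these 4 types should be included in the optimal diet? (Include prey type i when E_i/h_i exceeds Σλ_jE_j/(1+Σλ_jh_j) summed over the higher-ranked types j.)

1

E/h in descending order: E 1.56, C 0.662, D 0.262, A 0.121 kJ/s. The optimal diet is the largest prefix of this list for which every included type satisfies E_i/h_i > R on the types above it.
Rate on top 1: 1.326. C: 0.662 < 1.326 → exclude; stop.
Optimal diet: E — 1 of 4 types.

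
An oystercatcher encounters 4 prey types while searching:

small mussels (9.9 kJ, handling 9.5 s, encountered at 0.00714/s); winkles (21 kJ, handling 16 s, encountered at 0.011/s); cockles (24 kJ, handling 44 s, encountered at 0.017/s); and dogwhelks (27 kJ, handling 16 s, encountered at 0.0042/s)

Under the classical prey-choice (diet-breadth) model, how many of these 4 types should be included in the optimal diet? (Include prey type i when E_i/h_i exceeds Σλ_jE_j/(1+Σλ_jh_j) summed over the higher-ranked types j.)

E/h in descending order: dogwhelks 1.69, winkles 1.31, small mussels 1.04, cockles 0.545 kJ/s. The optimal diet is the largest prefix of this list for which every included type satisfies E_i/h_i > R on the types above it.
Rate on top 1: 0.1063. winkles: 1.31 > 0.1063 → include.
Rate on top 2: 0.277. small mussels: 1.04 > 0.277 → include.
Rate on top 3: 0.3166. cockles: 0.545 > 0.3166 → include.
Optimal diet: dogwhelks, winkles, small mussels, cockles — 4 of 4 types.

4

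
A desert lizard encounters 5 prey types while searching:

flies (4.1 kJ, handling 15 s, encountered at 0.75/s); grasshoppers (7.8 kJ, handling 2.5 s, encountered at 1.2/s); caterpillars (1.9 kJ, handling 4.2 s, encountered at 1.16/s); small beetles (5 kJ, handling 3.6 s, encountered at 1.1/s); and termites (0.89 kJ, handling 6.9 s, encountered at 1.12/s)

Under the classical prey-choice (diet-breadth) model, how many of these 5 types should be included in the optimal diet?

1

Rank by E/h (kJ/s): grasshoppers 3.12, small beetles 1.39, caterpillars 0.452, flies 0.273, termites 0.129. Include each in turn until the next type's E/h falls below the running intake rate.
Rate on top 1: 2.34. small beetles: 1.39 < 2.34 → exclude; stop.
Optimal diet: grasshoppers — 1 of 5 types.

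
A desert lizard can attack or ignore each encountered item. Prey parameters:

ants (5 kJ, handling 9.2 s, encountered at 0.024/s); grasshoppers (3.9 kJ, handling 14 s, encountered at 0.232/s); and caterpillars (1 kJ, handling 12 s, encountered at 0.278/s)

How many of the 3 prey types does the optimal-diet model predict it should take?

Rank by E/h (kJ/s): ants 0.543, grasshoppers 0.279, caterpillars 0.0833. Include each in turn until the next type's E/h falls below the running intake rate.
Rate on top 1: 0.0983. grasshoppers: 0.279 > 0.0983 → include.
Rate on top 2: 0.2293. caterpillars: 0.0833 < 0.2293 → exclude; stop.
Optimal diet: ants, grasshoppers — 2 of 3 types.

2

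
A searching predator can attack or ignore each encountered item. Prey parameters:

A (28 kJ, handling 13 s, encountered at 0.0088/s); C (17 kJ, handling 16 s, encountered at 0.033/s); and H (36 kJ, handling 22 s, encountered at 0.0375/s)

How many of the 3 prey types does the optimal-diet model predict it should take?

3

E/h in descending order: A 2.15, H 1.64, C 1.06 kJ/s. The optimal diet is the largest prefix of this list for which every included type satisfies E_i/h_i > R on the types above it.
Rate on top 1: 0.2211. H: 1.64 > 0.2211 → include.
Rate on top 2: 0.8231. C: 1.06 > 0.8231 → include.
Optimal diet: A, H, C — 3 of 3 types.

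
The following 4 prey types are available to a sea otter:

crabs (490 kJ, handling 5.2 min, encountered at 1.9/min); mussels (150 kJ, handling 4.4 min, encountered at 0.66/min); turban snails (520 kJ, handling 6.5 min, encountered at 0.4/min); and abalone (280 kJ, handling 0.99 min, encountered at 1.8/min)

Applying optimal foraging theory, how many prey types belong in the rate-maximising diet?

Profitabilities (E/h, kJ/min): abalone 283, crabs 94.2, turban snails 80, mussels 34.1. Add prey in this order while the next type's profitability exceeds the intake rate on those already taken.
Rate on top 1: 181.2. crabs: 94.2 < 181.2 → exclude; stop.
Optimal diet: abalone — 1 of 4 types.

1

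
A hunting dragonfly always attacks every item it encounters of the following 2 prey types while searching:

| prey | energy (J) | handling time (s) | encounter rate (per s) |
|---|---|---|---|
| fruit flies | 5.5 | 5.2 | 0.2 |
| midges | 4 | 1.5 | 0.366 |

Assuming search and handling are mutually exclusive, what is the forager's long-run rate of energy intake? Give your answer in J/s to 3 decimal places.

R = Σλ_iE_i / (1 + Σλ_ih_i)
Numerator: 0.2×5.5 + 0.366×4 = 2.564
Denominator: 1 + 0.2×5.2 + 0.366×1.5 = 2.589
R = 2.564/2.589 = 0.9903 J/s

0.990 J/s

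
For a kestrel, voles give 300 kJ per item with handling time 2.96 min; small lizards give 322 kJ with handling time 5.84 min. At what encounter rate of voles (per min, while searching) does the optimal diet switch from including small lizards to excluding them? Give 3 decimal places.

0.403 per min

At the threshold, the rate on voles alone equals the profitability of small lizards: λ·300/(1 + λ·2.96) = 322/5.84 = 55.14.
Rearranging, λ(300 − 55.14×2.96) = 55.14, so λ = 55.14/136.8 = 0.4031 per min.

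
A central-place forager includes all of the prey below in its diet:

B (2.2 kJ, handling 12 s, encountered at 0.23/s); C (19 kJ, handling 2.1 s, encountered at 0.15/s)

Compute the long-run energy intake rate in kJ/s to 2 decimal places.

0.82 kJ/s

Energy encountered per unit search time: 0.23×2.2 + 0.15×19 = 3.356 kJ/s.
Handling time per unit search time: 0.23×12 + 0.15×2.1 = 3.075.
Rate = 3.356/(1 + 3.075) = 0.8236 kJ/s.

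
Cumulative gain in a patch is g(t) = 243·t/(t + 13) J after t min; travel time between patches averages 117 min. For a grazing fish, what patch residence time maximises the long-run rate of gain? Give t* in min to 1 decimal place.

Maximise g(t)/(T+t): set derivative to zero → g'(t)(T+t) = g(t).
g'(t) = 243·13/(t + 13)². Setting 243·13/(t+13)² = 243t/[(t+13)(117+t)] gives 13(117+t) = t(t+13), so t² = 13×117 = 1521.
t* = √1521 = 39 min.

39.0 min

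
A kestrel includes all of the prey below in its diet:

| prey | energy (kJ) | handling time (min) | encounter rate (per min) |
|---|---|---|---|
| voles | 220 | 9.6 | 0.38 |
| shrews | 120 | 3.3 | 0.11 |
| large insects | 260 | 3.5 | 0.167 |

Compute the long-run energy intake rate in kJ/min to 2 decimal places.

R = Σλ_iE_i / (1 + Σλ_ih_i)
Numerator: 0.38×220 + 0.11×120 + 0.167×260 = 140.2
Denominator: 1 + 0.38×9.6 + 0.11×3.3 + 0.167×3.5 = 5.595
R = 140.2/5.595 = 25.06 kJ/min

25.06 kJ/min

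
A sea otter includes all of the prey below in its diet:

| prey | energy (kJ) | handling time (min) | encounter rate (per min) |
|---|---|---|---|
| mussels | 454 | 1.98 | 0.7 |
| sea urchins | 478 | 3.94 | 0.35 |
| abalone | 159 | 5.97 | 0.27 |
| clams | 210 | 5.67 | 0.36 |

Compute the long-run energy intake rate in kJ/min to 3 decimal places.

81.373 kJ/min

Energy encountered per unit search time: 0.7×454 + 0.35×478 + 0.27×159 + 0.36×210 = 603.6 kJ/min.
Handling time per unit search time: 0.7×1.98 + 0.35×3.94 + 0.27×5.97 + 0.36×5.67 = 6.418.
Rate = 603.6/(1 + 6.418) = 81.37 kJ/min.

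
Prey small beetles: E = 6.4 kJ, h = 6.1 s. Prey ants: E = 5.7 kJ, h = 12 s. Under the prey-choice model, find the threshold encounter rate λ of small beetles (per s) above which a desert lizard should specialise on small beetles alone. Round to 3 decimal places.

0.136 per s

At the threshold, the rate on small beetles alone equals the profitability of ants: λ·6.4/(1 + λ·6.1) = 5.7/12 = 0.475.
Rearranging, λ(6.4 − 0.475×6.1) = 0.475, so λ = 0.475/3.503 = 0.1356 per s.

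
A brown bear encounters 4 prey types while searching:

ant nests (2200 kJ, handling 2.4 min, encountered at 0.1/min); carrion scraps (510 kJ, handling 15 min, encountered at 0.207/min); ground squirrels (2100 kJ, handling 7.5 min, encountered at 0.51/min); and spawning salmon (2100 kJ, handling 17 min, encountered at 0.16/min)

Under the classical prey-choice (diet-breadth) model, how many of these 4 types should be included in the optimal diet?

Profitabilities (E/h, kJ/min): ant nests 917, ground squirrels 280, spawning salmon 124, carrion scraps 34. Add prey in this order while the next type's profitability exceeds the intake rate on those already taken.
Rate on top 1: 177.4. ground squirrels: 280 > 177.4 → include.
Rate on top 2: 254.9. spawning salmon: 124 < 254.9 → exclude; stop.
Optimal diet: ant nests, ground squirrels — 2 of 4 types.

2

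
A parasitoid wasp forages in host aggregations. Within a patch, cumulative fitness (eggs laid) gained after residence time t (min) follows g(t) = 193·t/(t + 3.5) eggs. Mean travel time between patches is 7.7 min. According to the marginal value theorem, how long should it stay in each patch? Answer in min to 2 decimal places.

5.19 min

By the marginal value theorem, leave when the instantaneous gain rate g'(t) equals the habitat-wide average g(t)/(T + t).
g'(t) = 193·3.5/(t + 3.5)². Setting 193·3.5/(t+3.5)² = 193t/[(t+3.5)(7.7+t)] gives 3.5(7.7+t) = t(t+3.5), so t² = 3.5×7.7 = 26.95.
t* = √26.95 = 5.191 min.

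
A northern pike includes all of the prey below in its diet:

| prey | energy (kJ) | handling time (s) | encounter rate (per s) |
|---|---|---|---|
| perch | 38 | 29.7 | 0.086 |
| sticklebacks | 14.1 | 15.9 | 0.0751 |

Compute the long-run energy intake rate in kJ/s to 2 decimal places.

0.91 kJ/s

R = (0.086×38 + 0.0751×14.1) / (1 + 0.086×29.7 + 0.0751×15.9) = 4.327/4.748 = 0.9113 kJ/s.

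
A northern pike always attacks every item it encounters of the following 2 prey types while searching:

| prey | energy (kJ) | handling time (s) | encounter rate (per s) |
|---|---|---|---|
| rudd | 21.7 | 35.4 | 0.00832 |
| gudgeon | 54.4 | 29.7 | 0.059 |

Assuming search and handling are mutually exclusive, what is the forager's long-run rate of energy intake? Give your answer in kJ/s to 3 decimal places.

R = (0.00832×21.7 + 0.059×54.4) / (1 + 0.00832×35.4 + 0.059×29.7) = 3.39/3.047 = 1.113 kJ/s.

1.113 kJ/s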